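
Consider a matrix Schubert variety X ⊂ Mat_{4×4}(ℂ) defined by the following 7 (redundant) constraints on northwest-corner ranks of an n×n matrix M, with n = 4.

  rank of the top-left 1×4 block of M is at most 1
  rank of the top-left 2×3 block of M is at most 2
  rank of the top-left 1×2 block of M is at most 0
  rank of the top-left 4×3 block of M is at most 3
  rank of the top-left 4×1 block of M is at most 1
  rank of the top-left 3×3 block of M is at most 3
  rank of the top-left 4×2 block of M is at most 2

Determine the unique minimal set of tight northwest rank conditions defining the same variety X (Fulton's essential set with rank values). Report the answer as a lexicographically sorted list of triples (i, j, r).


The tightest implied rank at each (i,j), from the 7 conditions:

  0 | 0 | 1 | 1
  1 | 1 | 2 | 2
  1 | 2 | 3 | 3
  1 | 2 | 3 | 4

reading off 1-entries of Δ²R: w = (3, 1, 2, 4).

Rothe diagram D(w) (2 cells), 1 SE-corner (essential condition):

[(1, 2, 0)]


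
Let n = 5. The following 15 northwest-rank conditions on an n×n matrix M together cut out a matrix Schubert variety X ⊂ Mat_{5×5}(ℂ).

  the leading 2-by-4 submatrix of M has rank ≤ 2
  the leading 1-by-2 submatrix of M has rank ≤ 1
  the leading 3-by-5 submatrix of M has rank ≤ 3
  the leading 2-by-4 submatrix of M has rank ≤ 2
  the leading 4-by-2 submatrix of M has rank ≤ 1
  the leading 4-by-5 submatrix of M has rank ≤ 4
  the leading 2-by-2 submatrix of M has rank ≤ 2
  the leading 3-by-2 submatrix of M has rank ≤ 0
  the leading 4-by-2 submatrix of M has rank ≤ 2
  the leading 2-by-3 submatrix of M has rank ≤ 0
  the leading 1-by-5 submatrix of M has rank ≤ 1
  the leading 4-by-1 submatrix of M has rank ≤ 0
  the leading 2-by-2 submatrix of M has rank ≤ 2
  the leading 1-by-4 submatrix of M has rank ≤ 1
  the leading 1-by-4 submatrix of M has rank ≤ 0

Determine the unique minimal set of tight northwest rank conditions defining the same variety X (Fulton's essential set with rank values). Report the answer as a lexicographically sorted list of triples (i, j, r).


The tightest implied rank at each (i,j), from the 15 conditions:

  row 1: 0 | 0 | 0 | 0 | 1
  row 2: 0 | 0 | 0 | 1 | 2
  row 3: 0 | 0 | 1 | 2 | 3
  row 4: 0 | 1 | 2 | 3 | 4
  row 5: 1 | 2 | 3 | 4 | 5

so w = (5, 4, 3, 2, 1).

|D(w)|=10, |Ess(w)|=4:

[(1, 4, 0), (2, 3, 0), (3, 2, 0), (4, 1, 0)]


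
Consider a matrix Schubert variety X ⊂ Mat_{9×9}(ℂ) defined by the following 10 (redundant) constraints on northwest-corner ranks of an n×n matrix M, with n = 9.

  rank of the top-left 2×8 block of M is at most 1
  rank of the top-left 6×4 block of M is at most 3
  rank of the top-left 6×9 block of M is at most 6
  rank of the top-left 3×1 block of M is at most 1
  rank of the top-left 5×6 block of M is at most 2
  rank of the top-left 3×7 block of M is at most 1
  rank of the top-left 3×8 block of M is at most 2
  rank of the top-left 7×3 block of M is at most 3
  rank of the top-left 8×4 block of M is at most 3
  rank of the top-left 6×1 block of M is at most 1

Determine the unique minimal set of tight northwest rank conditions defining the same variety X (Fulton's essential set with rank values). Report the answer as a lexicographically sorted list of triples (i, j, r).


The tightest implied rank at each (i,j), from the 10 conditions:

  1 | 1 | 1 | 1 | 1 | 1 | 1 | 1 | 1
  1 | 1 | 1 | 1 | 1 | 1 | 1 | 1 | 2
  1 | 1 | 1 | 1 | 1 | 1 | 1 | 2 | 3
  1 | 2 | 2 | 2 | 2 | 2 | 2 | 3 | 4
  1 | 2 | 2 | 2 | 2 | 2 | 3 | 4 | 5
  1 | 2 | 3 | 3 | 3 | 3 | 4 | 5 | 6
  1 | 2 | 3 | 3 | 4 | 4 | 5 | 6 | 7
  1 | 2 | 3 | 3 | 4 | 5 | 6 | 7 | 8
  1 | 2 | 3 | 4 | 5 | 6 | 7 | 8 | 9

giving w = (1, 9, 8, 2, 7, 3, 5, 6, 4) via Δ²R.

4 SE-corners of the 19-cell Rothe diagram give Ess(w):

[(2, 8, 1), (3, 7, 1), (5, 6, 2), (8, 4, 3)]


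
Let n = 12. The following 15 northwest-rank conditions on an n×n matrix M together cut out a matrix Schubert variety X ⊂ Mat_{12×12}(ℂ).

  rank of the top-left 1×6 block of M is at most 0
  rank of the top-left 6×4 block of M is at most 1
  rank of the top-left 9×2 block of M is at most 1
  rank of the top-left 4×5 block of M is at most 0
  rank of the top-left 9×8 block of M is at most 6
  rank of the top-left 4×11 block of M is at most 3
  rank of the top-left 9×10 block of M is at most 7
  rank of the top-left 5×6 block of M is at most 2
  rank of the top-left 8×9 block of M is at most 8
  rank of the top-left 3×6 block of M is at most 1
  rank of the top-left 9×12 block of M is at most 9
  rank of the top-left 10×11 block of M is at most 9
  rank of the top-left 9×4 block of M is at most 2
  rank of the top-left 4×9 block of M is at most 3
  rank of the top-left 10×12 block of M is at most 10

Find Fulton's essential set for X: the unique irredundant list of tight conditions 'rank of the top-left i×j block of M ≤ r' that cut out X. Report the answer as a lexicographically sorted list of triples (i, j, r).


Computing R[i][j] = min implied NW-rank bound (n=12, 15 conditions):

  R[1]: 0  0  0  0  0  0  1  1  1  1  1  1
  R[2]: 0  0  0  0  0  1  2  2  2  2  2  2
  R[3]: 0  0  0  0  0  1  2  3  3  3  3  3
  R[4]: 0  0  0  0  0  1  2  3  3  3  3  4
  R[5]: 1  1  1  1  1  2  3  4  4  4  4  5
  R[6]: 1  1  1  1  2  3  4  5  5  5  5  6
  R[7]: 1  1  2  2  3  4  5  6  6  6  6  7
  R[8]: 1  1  2  2  3  4  5  6  7  7  7  8
  R[9]: 1  1  2  2  3  4  5  6  7  7  8  9
  R[10]: 1  2  3  3  4  5  6  7  8  8  9  10
  R[11]: 1  2  3  4  5  6  7  8  9  9  10  11
  R[12]: 1  2  3  4  5  6  7  8  9  10  11  12

reading off 1-entries of Δ²R: w = (7, 6, 8, 12, 1, 5, 3, 9, 11, 2, 4, 10).

|D(w)|=33, |Ess(w)|=7:

[(1, 6, 0), (4, 5, 0), (4, 11, 3), (6, 4, 1), (9, 2, 1), (9, 4, 2), (9, 10, 7)]


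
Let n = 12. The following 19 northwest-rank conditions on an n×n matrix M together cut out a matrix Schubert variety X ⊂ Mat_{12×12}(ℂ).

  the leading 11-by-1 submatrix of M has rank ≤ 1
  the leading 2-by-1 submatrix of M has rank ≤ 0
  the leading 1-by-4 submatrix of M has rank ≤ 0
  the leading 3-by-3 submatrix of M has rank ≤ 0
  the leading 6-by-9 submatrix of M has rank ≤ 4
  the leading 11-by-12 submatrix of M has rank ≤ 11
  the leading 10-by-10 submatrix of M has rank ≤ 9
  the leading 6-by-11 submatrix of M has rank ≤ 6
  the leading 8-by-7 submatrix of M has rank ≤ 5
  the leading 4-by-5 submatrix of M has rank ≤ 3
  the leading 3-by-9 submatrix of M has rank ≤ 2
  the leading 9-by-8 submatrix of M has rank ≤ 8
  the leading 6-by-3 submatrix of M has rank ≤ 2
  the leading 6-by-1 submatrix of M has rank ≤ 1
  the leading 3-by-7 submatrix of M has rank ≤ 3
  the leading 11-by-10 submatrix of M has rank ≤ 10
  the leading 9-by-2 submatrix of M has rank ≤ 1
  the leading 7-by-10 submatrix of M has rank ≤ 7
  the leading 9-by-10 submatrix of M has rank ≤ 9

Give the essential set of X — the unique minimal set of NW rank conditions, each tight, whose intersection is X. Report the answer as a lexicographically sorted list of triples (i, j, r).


Reconstructing r_w from the 19 given conditions:

  0 | 0 | 0 | 0 | 1 | 1 | 1 | 1 | 1 | 1 | 1 | 1
  0 | 0 | 0 | 1 | 2 | 2 | 2 | 2 | 2 | 2 | 2 | 2
  0 | 0 | 0 | 1 | 2 | 2 | 2 | 2 | 2 | 3 | 3 | 3
  1 | 1 | 1 | 2 | 3 | 3 | 3 | 3 | 3 | 4 | 4 | 4
  1 | 1 | 2 | 3 | 4 | 4 | 4 | 4 | 4 | 5 | 5 | 5
  1 | 1 | 2 | 3 | 4 | 4 | 4 | 4 | 4 | 5 | 6 | 6
  1 | 1 | 2 | 3 | 4 | 5 | 5 | 5 | 5 | 6 | 7 | 7
  1 | 1 | 2 | 3 | 4 | 5 | 5 | 6 | 6 | 7 | 8 | 8
  1 | 1 | 2 | 3 | 4 | 5 | 6 | 7 | 7 | 8 | 9 | 9
  1 | 2 | 3 | 4 | 5 | 6 | 7 | 8 | 8 | 9 | 10 | 10
  1 | 2 | 3 | 4 | 5 | 6 | 7 | 8 | 9 | 10 | 11 | 11
  1 | 2 | 3 | 4 | 5 | 6 | 7 | 8 | 9 | 10 | 11 | 12

so w = (5, 4, 10, 1, 3, 11, 6, 8, 7, 2, 9, 12).

D(w) has 24 cells with 6 SE-corners; essential set:

[(1, 4, 0), (3, 3, 0), (3, 9, 2), (6, 9, 4), (8, 7, 5), (9, 2, 1)]


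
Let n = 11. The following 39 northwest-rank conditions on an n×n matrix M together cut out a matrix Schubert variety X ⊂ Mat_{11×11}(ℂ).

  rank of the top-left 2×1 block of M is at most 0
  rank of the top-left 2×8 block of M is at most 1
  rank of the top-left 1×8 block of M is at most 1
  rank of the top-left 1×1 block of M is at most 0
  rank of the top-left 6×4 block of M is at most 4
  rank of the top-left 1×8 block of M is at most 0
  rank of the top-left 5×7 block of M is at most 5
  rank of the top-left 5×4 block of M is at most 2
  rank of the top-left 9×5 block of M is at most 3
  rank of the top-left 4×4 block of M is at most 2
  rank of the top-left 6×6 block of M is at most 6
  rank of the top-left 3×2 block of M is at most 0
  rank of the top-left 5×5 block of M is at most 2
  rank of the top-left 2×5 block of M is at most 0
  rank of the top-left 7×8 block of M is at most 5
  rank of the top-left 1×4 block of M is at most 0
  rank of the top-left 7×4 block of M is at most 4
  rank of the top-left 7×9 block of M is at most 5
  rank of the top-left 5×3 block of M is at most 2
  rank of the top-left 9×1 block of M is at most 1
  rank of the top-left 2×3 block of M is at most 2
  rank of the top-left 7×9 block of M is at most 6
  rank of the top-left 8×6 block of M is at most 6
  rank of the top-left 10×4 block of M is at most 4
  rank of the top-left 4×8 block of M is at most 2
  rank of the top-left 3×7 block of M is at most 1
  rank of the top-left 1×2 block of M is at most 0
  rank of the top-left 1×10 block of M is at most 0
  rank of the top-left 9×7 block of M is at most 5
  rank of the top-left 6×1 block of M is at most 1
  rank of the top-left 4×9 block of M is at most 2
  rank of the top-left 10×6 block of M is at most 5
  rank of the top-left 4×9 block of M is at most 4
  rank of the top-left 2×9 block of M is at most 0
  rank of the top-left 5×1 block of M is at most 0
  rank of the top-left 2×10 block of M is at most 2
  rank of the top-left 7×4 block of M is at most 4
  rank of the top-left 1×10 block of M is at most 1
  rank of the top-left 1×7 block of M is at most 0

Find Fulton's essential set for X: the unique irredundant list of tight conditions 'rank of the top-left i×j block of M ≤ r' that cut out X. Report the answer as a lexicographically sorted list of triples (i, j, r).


Reconstructing r_w from the 39 given conditions:

  row 1: 0 | 0 | 0 | 0 | 0 | 0 | 0 | 0 | 0 | 0 | 1
  row 2: 0 | 0 | 0 | 0 | 0 | 0 | 0 | 0 | 0 | 1 | 2
  row 3: 0 | 0 | 1 | 1 | 1 | 1 | 1 | 1 | 1 | 2 | 3
  row 4: 0 | 1 | 2 | 2 | 2 | 2 | 2 | 2 | 2 | 3 | 4
  row 5: 0 | 1 | 2 | 2 | 2 | 3 | 3 | 3 | 3 | 4 | 5
  row 6: 1 | 2 | 3 | 3 | 3 | 4 | 4 | 4 | 4 | 5 | 6
  row 7: 1 | 2 | 3 | 3 | 3 | 4 | 5 | 5 | 5 | 6 | 7
  row 8: 1 | 2 | 3 | 3 | 3 | 4 | 5 | 6 | 6 | 7 | 8
  row 9: 1 | 2 | 3 | 3 | 3 | 4 | 5 | 6 | 7 | 8 | 9
  row 10: 1 | 2 | 3 | 4 | 4 | 5 | 6 | 7 | 8 | 9 | 10
  row 11: 1 | 2 | 3 | 4 | 5 | 6 | 7 | 8 | 9 | 10 | 11

hence w(1..11) = (11, 10, 3, 2, 6, 1, 7, 8, 9, 4, 5).

Rothe diagram D(w) (31 cells), 6 SE-corners (essential conditions):

[(1, 10, 0), (2, 9, 0), (3, 2, 0), (5, 1, 0), (5, 5, 2), (9, 5, 3)]


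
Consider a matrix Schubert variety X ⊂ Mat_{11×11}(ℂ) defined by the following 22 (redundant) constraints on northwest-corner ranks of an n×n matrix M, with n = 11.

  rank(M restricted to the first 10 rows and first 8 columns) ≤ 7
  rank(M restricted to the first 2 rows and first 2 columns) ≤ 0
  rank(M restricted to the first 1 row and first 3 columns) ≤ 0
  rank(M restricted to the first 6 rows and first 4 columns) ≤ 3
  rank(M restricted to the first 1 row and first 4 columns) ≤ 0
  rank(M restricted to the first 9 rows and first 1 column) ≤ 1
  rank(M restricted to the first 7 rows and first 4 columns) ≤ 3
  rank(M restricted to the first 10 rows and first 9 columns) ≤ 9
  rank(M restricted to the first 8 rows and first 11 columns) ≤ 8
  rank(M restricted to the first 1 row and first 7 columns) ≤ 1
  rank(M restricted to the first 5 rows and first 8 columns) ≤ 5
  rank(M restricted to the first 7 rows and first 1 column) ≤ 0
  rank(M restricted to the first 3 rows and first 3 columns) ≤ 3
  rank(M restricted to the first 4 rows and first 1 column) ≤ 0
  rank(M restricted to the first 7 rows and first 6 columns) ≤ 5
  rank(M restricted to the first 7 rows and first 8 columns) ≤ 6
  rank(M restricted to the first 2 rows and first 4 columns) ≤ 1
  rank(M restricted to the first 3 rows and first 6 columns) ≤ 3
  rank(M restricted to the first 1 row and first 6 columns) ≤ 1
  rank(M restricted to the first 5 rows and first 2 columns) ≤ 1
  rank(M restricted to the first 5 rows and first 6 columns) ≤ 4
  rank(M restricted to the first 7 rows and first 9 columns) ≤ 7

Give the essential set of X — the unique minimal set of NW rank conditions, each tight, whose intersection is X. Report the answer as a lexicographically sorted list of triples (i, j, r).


Rank table r_w(11×11) implied by the 22 constraints:

  0  0  0  0  1  1  1  1  1  1  1
  0  0  1  1  2  2  2  2  2  2  2
  0  1  2  2  3  3  3  3  3  3  3
  0  1  2  3  4  4  4  4  4  4  4
  0  1  2  3  4  4  5  5  5  5  5
  0  1  2  3  4  5  6  6  6  6  6
  0  1  2  3  4  5  6  6  7  7  7
  1  2  3  4  5  6  7  7  8  8  8
  1  2  3  4  5  6  7  7  8  9  9
  1  2  3  4  5  6  7  7  8  9  10
  1  2  3  4  5  6  7  8  9  10  11

reading off 1-entries of Δ²R: w = (5, 3, 2, 4, 7, 6, 9, 1, 10, 11, 8).

ℓ(w)=15; the 6 essential cells (i,j,r):

[(1, 4, 0), (2, 2, 0), (5, 6, 4), (7, 1, 0), (7, 8, 6), (10, 8, 7)]


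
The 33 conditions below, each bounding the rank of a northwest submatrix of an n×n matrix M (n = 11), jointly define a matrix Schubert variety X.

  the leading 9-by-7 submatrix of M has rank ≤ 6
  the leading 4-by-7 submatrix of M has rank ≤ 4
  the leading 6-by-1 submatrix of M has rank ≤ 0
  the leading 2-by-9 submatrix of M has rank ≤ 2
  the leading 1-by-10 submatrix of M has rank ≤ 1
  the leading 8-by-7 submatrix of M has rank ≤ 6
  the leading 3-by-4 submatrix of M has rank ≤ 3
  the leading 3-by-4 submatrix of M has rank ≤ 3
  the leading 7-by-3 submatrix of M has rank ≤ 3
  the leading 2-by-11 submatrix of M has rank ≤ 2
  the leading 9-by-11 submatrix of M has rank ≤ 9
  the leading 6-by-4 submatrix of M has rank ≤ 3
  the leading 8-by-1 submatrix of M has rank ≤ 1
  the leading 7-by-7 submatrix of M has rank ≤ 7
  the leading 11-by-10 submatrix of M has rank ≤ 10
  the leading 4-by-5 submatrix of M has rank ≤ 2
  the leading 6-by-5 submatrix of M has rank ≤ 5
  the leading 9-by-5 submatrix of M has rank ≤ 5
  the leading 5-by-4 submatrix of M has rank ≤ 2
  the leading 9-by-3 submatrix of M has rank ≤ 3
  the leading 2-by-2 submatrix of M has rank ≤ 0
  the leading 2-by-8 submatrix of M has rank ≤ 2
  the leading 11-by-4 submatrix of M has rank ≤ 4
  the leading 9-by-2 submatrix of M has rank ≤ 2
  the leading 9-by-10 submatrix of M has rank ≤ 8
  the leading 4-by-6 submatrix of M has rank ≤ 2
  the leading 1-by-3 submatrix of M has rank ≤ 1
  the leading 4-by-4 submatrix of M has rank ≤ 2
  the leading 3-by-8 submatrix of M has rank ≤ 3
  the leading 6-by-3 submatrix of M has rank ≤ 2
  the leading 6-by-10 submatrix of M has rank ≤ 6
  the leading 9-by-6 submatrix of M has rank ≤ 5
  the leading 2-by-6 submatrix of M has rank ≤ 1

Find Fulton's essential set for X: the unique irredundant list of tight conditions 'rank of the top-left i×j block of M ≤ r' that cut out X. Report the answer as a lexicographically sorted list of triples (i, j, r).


The tightest implied rank at each (i,j), from the 33 conditions:

  i=1: 0  0  1  1  1  1  1  1  1  1  1
  i=2: 0  0  1  1  1  1  2  2  2  2  2
  i=3: 0  1  2  2  2  2  3  3  3  3  3
  i=4: 0  1  2  2  2  2  3  4  4  4  4
  i=5: 0  1  2  2  3  3  4  5  5  5  5
  i=6: 0  1  2  3  4  4  5  6  6  6  6
  i=7: 1  2  3  4  5  5  6  7  7  7  7
  i=8: 1  2  3  4  5  5  6  7  8  8  8
  i=9: 1  2  3  4  5  5  6  7  8  8  9
  i=10: 1  2  3  4  5  6  7  8  9  9  10
  i=11: 1  2  3  4  5  6  7  8  9  10  11

giving w = (3, 7, 2, 8, 5, 4, 1, 9, 11, 6, 10) via Δ²R.

|D(w)|=18, |Ess(w)|=7:

[(2, 2, 0), (2, 6, 1), (4, 6, 2), (5, 4, 2), (6, 1, 0), (9, 6, 5), (9, 10, 8)]


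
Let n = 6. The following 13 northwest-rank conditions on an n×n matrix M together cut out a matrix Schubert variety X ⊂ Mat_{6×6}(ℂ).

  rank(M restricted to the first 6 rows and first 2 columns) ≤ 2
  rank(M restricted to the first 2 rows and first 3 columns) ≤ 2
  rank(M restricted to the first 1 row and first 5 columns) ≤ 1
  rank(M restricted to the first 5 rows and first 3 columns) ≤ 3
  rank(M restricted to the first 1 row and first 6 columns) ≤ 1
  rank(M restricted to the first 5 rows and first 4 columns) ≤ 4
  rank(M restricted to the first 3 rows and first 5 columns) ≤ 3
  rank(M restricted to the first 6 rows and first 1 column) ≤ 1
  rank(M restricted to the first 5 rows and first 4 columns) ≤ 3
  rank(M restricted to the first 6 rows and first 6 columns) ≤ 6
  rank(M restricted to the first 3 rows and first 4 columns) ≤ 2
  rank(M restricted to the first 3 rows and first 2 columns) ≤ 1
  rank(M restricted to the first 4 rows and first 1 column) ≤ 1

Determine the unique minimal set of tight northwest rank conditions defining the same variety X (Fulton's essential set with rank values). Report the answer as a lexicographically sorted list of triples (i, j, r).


The tightest implied rank at each (i,j), from the 13 conditions:

  row 1: 1 1 1 1 1 1
  row 2: 1 1 2 2 2 2
  row 3: 1 1 2 2 3 3
  row 4: 1 2 3 3 4 4
  row 5: 1 2 3 3 4 5
  row 6: 1 2 3 4 5 6

second differences of R give the permutation w = (1, 3, 5, 2, 6, 4).

3 SE-corners of the 4-cell Rothe diagram give Ess(w):

[(3, 2, 1), (3, 4, 2), (5, 4, 3)]


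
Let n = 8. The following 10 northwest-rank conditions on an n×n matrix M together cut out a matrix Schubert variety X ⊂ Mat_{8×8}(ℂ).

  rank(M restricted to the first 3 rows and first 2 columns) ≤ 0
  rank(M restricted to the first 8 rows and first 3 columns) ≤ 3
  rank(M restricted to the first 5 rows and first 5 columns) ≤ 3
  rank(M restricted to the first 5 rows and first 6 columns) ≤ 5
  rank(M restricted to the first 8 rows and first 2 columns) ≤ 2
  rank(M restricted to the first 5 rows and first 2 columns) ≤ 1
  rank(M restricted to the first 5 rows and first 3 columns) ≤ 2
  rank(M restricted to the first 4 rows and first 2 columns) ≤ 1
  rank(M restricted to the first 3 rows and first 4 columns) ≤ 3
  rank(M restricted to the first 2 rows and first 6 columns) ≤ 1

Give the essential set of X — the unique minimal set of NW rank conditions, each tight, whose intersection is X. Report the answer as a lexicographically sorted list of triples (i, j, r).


Computing R[i][j] = min implied NW-rank bound (n=8, 10 conditions):

  row 1: 0 0 1 1 1 1 1 1
  row 2: 0 0 1 1 1 1 2 2
  row 3: 0 0 1 2 2 2 3 3
  row 4: 1 1 2 3 3 3 4 4
  row 5: 1 1 2 3 3 4 5 5
  row 6: 1 2 3 4 4 5 6 6
  row 7: 1 2 3 4 5 6 7 7
  row 8: 1 2 3 4 5 6 7 8

the unique w with this rank table is (3, 7, 4, 1, 6, 2, 5, 8).

4 SE-corners of the 11-cell Rothe diagram give Ess(w):

[(2, 6, 1), (3, 2, 0), (5, 2, 1), (5, 5, 3)]


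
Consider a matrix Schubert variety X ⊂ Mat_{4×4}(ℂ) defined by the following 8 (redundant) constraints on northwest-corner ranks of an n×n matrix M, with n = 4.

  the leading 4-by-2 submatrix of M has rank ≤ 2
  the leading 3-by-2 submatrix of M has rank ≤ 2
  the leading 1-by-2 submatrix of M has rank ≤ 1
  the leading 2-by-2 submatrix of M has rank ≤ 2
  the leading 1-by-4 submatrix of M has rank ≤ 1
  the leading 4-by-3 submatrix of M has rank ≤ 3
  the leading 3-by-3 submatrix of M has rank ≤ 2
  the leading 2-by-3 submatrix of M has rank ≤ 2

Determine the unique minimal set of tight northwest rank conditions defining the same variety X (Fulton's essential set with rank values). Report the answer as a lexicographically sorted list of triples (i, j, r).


Reconstructing r_w from the 8 given conditions:

  row 1: 1  1  1  1
  row 2: 1  2  2  2
  row 3: 1  2  2  3
  row 4: 1  2  3  4

hence w(1..4) = (1, 2, 4, 3).

1 SE-corner of the 1-cell Rothe diagram gives Ess(w):

[(3, 3, 2)]


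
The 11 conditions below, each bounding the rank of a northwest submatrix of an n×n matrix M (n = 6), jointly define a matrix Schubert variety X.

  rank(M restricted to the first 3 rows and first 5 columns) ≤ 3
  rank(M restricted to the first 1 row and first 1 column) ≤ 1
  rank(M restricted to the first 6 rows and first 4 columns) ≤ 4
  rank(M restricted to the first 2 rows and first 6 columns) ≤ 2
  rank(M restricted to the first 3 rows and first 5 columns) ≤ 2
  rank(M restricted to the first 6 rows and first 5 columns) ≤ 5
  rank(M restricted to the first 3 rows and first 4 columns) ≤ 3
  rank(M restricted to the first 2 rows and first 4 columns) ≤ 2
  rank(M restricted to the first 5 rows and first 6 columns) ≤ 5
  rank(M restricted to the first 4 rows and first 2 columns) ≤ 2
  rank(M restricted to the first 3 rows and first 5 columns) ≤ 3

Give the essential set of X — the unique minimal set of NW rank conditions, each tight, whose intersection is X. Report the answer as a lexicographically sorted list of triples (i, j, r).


The tightest implied rank at each (i,j), from the 11 conditions:

  i=1: 1 | 1 | 1 | 1 | 1 | 1
  i=2: 1 | 2 | 2 | 2 | 2 | 2
  i=3: 1 | 2 | 2 | 2 | 2 | 3
  i=4: 1 | 2 | 3 | 3 | 3 | 4
  i=5: 1 | 2 | 3 | 4 | 4 | 5
  i=6: 1 | 2 | 3 | 4 | 5 | 6

reading off 1-entries of Δ²R: w = (1, 2, 6, 3, 4, 5).

1 SE-corner of the 3-cell Rothe diagram gives Ess(w):

[(3, 5, 2)]


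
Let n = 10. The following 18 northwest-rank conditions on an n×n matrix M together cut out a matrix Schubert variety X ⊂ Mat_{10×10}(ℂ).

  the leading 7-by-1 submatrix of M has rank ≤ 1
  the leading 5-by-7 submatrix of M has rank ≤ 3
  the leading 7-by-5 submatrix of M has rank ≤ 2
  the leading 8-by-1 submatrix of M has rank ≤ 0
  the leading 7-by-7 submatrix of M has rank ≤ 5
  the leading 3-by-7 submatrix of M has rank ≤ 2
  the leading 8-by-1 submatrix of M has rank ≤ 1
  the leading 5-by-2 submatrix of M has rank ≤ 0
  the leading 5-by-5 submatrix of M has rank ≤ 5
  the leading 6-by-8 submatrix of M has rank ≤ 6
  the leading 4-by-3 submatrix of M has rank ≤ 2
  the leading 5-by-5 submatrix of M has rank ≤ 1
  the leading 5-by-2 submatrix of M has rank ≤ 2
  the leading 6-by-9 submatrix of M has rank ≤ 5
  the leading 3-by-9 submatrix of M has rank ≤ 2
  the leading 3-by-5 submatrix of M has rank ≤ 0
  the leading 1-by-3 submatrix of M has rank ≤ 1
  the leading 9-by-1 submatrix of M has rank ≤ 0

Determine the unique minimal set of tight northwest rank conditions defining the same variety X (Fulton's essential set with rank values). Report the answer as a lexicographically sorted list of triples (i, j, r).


Rank table r_w(10×10) implied by the 18 constraints:

  R[1]: 0, 0, 0, 0, 0, 1, 1, 1, 1, 1
  R[2]: 0, 0, 0, 0, 0, 1, 2, 2, 2, 2
  R[3]: 0, 0, 0, 0, 0, 1, 2, 2, 2, 3
  R[4]: 0, 0, 1, 1, 1, 2, 3, 3, 3, 4
  R[5]: 0, 0, 1, 1, 1, 2, 3, 4, 4, 5
  R[6]: 0, 1, 2, 2, 2, 3, 4, 5, 5, 6
  R[7]: 0, 1, 2, 2, 2, 3, 4, 5, 6, 7
  R[8]: 0, 1, 2, 3, 3, 4, 5, 6, 7, 8
  R[9]: 0, 1, 2, 3, 4, 5, 6, 7, 8, 9
  R[10]: 1, 2, 3, 4, 5, 6, 7, 8, 9, 10

giving w = (6, 7, 10, 3, 8, 2, 9, 4, 5, 1) via Δ²R.

6 SE-corners of the 29-cell Rothe diagram give Ess(w):

[(3, 5, 0), (3, 9, 2), (5, 2, 0), (5, 5, 1), (7, 5, 2), (9, 1, 0)]


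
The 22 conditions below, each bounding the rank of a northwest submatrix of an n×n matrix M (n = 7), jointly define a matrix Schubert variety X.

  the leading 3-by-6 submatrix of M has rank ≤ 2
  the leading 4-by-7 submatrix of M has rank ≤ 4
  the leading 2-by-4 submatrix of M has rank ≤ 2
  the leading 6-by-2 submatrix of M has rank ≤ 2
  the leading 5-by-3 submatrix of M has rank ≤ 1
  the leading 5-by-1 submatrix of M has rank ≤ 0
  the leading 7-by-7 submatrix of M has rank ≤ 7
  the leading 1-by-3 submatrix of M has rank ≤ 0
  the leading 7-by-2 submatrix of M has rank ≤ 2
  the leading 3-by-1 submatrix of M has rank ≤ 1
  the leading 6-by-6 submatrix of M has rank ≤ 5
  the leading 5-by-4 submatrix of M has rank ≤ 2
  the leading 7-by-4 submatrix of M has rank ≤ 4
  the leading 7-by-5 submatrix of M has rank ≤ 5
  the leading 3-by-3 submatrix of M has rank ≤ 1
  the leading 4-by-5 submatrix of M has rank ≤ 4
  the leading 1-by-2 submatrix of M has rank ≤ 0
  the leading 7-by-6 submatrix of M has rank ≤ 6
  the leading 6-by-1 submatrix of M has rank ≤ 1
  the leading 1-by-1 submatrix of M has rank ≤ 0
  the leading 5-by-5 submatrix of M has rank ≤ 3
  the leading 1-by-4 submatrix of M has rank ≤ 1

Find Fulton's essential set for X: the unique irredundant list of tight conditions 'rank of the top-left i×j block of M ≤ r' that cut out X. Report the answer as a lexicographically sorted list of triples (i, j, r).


Rank table r_w(7×7) implied by the 22 constraints:

  R[1]: 0 0 0 1 1 1 1
  R[2]: 0 1 1 2 2 2 2
  R[3]: 0 1 1 2 2 2 3
  R[4]: 0 1 1 2 3 3 4
  R[5]: 0 1 1 2 3 4 5
  R[6]: 1 2 2 3 4 5 6
  R[7]: 1 2 3 4 5 6 7

so w = (4, 2, 7, 5, 6, 1, 3).

Fulton essential set (4 of the 12 Rothe cells):

[(1, 3, 0), (3, 6, 2), (5, 1, 0), (5, 3, 1)]


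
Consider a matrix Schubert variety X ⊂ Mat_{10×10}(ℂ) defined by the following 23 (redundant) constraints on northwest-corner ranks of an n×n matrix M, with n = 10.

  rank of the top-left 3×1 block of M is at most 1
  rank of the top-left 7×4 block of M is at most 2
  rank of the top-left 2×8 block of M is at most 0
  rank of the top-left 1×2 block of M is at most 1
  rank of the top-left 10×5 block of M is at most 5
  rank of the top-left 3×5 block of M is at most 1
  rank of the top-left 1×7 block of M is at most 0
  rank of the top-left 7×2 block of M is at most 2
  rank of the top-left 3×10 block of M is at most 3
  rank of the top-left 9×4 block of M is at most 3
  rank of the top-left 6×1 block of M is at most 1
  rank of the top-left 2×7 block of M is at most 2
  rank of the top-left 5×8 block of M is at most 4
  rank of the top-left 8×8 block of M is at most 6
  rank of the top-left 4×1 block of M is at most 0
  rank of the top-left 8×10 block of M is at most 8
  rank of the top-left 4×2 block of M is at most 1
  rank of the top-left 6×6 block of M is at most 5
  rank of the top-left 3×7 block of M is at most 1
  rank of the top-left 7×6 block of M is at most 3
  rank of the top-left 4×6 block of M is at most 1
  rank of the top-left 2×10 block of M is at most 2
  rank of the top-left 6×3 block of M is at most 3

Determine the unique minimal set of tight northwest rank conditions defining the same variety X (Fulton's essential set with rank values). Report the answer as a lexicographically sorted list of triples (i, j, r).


The tightest implied rank at each (i,j), from the 23 conditions:

  0 | 0 | 0 | 0 | 0 | 0 | 0 | 0 | 1 | 1
  0 | 0 | 0 | 0 | 0 | 0 | 0 | 0 | 1 | 2
  0 | 1 | 1 | 1 | 1 | 1 | 1 | 1 | 2 | 3
  0 | 1 | 1 | 1 | 1 | 1 | 2 | 2 | 3 | 4
  1 | 2 | 2 | 2 | 2 | 2 | 3 | 3 | 4 | 5
  1 | 2 | 2 | 2 | 3 | 3 | 4 | 4 | 5 | 6
  1 | 2 | 2 | 2 | 3 | 3 | 4 | 5 | 6 | 7
  1 | 2 | 3 | 3 | 4 | 4 | 5 | 6 | 7 | 8
  1 | 2 | 3 | 3 | 4 | 5 | 6 | 7 | 8 | 9
  1 | 2 | 3 | 4 | 5 | 6 | 7 | 8 | 9 | 10

so w = (9, 10, 2, 7, 1, 5, 8, 3, 6, 4).

ℓ(w)=28; the 6 essential cells (i,j,r):

[(2, 8, 0), (4, 1, 0), (4, 6, 1), (7, 4, 2), (7, 6, 3), (9, 4, 3)]


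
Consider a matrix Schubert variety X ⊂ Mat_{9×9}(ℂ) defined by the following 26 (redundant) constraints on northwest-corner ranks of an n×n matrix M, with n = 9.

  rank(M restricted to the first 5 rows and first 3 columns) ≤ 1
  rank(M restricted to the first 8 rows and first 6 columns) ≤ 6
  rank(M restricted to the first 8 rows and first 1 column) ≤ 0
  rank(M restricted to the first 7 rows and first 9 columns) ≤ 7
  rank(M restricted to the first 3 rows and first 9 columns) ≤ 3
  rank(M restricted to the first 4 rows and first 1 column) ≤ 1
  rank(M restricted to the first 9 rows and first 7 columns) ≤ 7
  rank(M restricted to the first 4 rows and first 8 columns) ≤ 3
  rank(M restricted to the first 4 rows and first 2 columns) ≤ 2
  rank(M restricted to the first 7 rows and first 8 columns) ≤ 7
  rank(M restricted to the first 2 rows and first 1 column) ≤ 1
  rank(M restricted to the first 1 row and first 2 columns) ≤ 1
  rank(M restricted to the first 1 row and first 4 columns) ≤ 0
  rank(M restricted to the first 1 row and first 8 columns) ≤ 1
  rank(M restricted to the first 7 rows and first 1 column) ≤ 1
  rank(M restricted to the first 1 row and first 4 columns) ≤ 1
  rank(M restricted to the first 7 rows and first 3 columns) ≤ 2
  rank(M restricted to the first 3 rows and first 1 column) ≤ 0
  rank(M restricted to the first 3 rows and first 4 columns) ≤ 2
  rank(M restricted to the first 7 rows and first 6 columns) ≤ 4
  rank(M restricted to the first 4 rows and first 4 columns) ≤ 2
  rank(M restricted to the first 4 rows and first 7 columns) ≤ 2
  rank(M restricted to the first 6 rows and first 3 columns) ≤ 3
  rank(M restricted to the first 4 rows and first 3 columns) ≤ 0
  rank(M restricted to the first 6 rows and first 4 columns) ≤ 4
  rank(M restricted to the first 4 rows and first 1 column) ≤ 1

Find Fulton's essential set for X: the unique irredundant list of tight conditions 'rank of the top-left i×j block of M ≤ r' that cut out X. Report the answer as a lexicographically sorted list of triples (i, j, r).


Computing R[i][j] = min implied NW-rank bound (n=9, 26 conditions):

  i=1: 0 0 0 0 1 1 1 1 1
  i=2: 0 0 0 1 2 2 2 2 2
  i=3: 0 0 0 1 2 2 2 3 3
  i=4: 0 0 0 1 2 2 2 3 4
  i=5: 0 1 1 2 3 3 3 4 5
  i=6: 0 1 2 3 4 4 4 5 6
  i=7: 0 1 2 3 4 4 5 6 7
  i=8: 0 1 2 3 4 5 6 7 8
  i=9: 1 2 3 4 5 6 7 8 9

giving w = (5, 4, 8, 9, 2, 3, 7, 6, 1) via Δ²R.

5 SE-corners of the 22-cell Rothe diagram give Ess(w):

[(1, 4, 0), (4, 3, 0), (4, 7, 2), (7, 6, 4), (8, 1, 0)]


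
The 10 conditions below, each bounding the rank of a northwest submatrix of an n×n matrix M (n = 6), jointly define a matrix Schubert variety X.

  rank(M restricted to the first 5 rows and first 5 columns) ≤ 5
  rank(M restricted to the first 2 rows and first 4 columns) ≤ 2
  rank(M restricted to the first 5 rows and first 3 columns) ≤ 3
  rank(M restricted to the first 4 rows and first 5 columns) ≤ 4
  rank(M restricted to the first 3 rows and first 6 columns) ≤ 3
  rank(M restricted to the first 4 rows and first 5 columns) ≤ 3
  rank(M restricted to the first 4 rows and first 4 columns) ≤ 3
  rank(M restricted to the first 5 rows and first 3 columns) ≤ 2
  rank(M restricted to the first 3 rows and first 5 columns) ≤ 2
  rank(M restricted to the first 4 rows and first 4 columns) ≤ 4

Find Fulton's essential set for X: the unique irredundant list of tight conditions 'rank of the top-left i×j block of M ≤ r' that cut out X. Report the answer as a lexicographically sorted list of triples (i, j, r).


The tightest implied rank at each (i,j), from the 10 conditions:

  1  1  1  1  1  1
  1  2  2  2  2  2
  1  2  2  2  2  3
  1  2  2  3  3  4
  1  2  2  3  4  5
  1  2  3  4  5  6

giving w = (1, 2, 6, 4, 5, 3) via Δ²R.

Fulton essential set (2 of the 5 Rothe cells):

[(3, 5, 2), (5, 3, 2)]


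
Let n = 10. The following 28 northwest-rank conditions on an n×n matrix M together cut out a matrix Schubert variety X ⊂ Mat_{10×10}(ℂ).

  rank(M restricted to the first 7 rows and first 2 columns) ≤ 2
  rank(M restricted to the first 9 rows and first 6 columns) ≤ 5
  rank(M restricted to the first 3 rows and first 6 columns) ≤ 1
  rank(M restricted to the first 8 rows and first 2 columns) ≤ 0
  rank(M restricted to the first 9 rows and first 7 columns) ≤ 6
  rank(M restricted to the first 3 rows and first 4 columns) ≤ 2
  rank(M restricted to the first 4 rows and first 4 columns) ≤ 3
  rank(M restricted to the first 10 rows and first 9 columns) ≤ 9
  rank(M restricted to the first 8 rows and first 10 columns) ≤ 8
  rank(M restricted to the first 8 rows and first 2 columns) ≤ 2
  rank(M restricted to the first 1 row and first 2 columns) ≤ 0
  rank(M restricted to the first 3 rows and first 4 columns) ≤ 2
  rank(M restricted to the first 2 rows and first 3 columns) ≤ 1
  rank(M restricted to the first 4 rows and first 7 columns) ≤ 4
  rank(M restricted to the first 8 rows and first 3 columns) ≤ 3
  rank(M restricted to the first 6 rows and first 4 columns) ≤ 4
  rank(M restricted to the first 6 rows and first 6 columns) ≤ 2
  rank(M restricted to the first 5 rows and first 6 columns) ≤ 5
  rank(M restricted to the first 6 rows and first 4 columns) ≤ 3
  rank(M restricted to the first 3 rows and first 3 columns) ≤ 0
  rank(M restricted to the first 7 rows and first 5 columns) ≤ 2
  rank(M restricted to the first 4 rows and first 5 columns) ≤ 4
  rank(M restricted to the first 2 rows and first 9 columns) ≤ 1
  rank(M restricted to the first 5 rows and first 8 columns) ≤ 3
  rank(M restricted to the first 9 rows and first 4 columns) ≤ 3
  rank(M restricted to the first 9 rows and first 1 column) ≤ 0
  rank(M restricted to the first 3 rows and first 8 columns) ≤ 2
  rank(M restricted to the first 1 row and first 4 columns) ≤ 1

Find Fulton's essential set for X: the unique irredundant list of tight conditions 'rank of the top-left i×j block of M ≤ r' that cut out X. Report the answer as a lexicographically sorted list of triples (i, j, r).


Recovering R(i,j) via the rank-extension bound from the 28 conditions:

  R[1]: 0 | 0 | 0 | 1 | 1 | 1 | 1 | 1 | 1 | 1
  R[2]: 0 | 0 | 0 | 1 | 1 | 1 | 1 | 1 | 1 | 2
  R[3]: 0 | 0 | 0 | 1 | 1 | 1 | 2 | 2 | 2 | 3
  R[4]: 0 | 0 | 1 | 2 | 2 | 2 | 3 | 3 | 3 | 4
  R[5]: 0 | 0 | 1 | 2 | 2 | 2 | 3 | 3 | 4 | 5
  R[6]: 0 | 0 | 1 | 2 | 2 | 2 | 3 | 4 | 5 | 6
  R[7]: 0 | 0 | 1 | 2 | 2 | 3 | 4 | 5 | 6 | 7
  R[8]: 0 | 0 | 1 | 2 | 3 | 4 | 5 | 6 | 7 | 8
  R[9]: 0 | 1 | 2 | 3 | 4 | 5 | 6 | 7 | 8 | 9
  R[10]: 1 | 2 | 3 | 4 | 5 | 6 | 7 | 8 | 9 | 10

giving w = (4, 10, 7, 3, 9, 8, 6, 5, 2, 1) via Δ²R.

Fulton essential set (8 of the 33 Rothe cells):

[(2, 9, 1), (3, 3, 0), (3, 6, 1), (5, 8, 3), (6, 6, 2), (7, 5, 2), (8, 2, 0), (9, 1, 0)]


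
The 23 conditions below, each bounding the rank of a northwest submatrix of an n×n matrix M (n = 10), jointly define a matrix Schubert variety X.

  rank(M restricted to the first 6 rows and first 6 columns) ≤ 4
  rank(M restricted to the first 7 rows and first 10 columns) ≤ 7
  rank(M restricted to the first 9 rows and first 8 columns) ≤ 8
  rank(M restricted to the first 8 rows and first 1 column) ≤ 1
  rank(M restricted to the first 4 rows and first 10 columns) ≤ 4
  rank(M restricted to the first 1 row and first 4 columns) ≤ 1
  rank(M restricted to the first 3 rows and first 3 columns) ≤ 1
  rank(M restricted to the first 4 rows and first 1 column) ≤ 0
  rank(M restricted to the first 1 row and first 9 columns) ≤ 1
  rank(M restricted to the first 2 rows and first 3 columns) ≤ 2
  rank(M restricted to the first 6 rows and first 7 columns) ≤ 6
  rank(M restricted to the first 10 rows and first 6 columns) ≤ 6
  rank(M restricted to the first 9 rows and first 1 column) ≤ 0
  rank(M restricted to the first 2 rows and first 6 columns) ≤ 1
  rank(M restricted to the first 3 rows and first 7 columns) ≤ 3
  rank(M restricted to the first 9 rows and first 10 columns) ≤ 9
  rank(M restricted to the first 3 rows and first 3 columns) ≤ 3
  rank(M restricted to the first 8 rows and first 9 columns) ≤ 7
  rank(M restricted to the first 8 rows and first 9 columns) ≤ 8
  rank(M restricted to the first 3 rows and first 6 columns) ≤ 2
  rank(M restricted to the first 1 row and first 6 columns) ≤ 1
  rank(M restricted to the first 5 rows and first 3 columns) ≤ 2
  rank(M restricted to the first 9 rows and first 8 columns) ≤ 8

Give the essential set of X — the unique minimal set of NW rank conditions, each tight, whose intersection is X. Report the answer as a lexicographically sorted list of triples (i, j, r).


Recovering R(i,j) via the rank-extension bound from the 23 conditions:

  i=1: 0  1  1  1  1  1  1  1  1  1
  i=2: 0  1  1  1  1  1  2  2  2  2
  i=3: 0  1  1  2  2  2  3  3  3  3
  i=4: 0  1  2  3  3  3  4  4  4  4
  i=5: 0  1  2  3  4  4  5  5  5  5
  i=6: 0  1  2  3  4  4  5  6  6  6
  i=7: 0  1  2  3  4  5  6  7  7  7
  i=8: 0  1  2  3  4  5  6  7  7  8
  i=9: 0  1  2  3  4  5  6  7  8  9
  i=10: 1  2  3  4  5  6  7  8  9  10

hence w(1..10) = (2, 7, 4, 3, 5, 8, 6, 10, 9, 1).

Rothe diagram D(w) (16 cells), 5 SE-corners (essential conditions):

[(2, 6, 1), (3, 3, 1), (6, 6, 4), (8, 9, 7), (9, 1, 0)]


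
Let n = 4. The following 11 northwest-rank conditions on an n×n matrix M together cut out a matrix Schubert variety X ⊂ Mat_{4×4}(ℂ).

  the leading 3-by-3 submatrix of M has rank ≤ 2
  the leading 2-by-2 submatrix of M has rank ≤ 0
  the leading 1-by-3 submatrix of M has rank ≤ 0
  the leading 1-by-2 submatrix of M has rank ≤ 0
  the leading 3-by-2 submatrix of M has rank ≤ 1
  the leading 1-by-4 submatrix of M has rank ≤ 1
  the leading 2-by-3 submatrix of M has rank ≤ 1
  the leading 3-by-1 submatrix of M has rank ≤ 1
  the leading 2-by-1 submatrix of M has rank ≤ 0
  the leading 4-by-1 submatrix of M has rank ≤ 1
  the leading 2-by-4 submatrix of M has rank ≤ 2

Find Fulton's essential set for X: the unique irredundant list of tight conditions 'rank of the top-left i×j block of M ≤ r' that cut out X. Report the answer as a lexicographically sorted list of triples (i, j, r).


Computing R[i][j] = min implied NW-rank bound (n=4, 11 conditions):

  0 | 0 | 0 | 1
  0 | 0 | 1 | 2
  1 | 1 | 2 | 3
  1 | 2 | 3 | 4

so w = (4, 3, 1, 2).

Rothe diagram D(w) (5 cells), 2 SE-corners (essential conditions):

[(1, 3, 0), (2, 2, 0)]


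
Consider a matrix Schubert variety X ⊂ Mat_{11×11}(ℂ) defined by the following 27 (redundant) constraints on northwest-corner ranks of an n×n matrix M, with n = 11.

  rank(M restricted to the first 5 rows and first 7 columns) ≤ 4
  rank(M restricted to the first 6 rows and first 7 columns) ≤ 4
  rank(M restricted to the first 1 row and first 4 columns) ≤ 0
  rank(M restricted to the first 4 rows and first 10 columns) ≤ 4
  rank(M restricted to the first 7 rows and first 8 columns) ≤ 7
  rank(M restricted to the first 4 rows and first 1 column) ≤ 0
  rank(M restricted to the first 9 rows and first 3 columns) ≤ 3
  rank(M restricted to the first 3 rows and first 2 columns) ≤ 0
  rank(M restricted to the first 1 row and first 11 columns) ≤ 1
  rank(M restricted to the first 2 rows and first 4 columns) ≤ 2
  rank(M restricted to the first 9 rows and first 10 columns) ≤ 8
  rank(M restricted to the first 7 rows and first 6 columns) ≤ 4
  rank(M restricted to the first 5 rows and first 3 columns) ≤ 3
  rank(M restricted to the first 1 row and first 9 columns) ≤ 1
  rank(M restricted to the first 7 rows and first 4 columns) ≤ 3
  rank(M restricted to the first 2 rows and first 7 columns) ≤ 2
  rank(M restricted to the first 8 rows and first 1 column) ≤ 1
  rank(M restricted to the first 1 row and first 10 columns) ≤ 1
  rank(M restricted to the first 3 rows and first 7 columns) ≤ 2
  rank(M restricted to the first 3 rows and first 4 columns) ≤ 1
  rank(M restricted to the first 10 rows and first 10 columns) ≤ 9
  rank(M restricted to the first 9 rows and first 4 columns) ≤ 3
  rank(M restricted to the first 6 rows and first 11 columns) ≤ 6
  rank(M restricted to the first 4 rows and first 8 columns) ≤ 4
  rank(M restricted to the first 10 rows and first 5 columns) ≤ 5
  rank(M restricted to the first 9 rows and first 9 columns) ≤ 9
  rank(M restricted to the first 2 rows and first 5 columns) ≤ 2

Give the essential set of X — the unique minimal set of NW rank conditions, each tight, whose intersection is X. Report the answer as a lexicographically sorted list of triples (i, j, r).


Recovering R(i,j) via the rank-extension bound from the 27 conditions:

  i=1: 0, 0, 0, 0, 1, 1, 1, 1, 1, 1, 1
  i=2: 0, 0, 1, 1, 2, 2, 2, 2, 2, 2, 2
  i=3: 0, 0, 1, 1, 2, 2, 2, 3, 3, 3, 3
  i=4: 0, 1, 2, 2, 3, 3, 3, 4, 4, 4, 4
  i=5: 1, 2, 3, 3, 4, 4, 4, 5, 5, 5, 5
  i=6: 1, 2, 3, 3, 4, 4, 4, 5, 6, 6, 6
  i=7: 1, 2, 3, 3, 4, 4, 5, 6, 7, 7, 7
  i=8: 1, 2, 3, 3, 4, 5, 6, 7, 8, 8, 8
  i=9: 1, 2, 3, 3, 4, 5, 6, 7, 8, 8, 9
  i=10: 1, 2, 3, 4, 5, 6, 7, 8, 9, 9, 10
  i=11: 1, 2, 3, 4, 5, 6, 7, 8, 9, 10, 11

reading off 1-entries of Δ²R: w = (5, 3, 8, 2, 1, 9, 7, 6, 11, 4, 10).

9 SE-corners of the 20-cell Rothe diagram give Ess(w):

[(1, 4, 0), (3, 2, 0), (3, 4, 1), (3, 7, 2), (4, 1, 0), (6, 7, 4), (7, 6, 4), (9, 4, 3), (9, 10, 8)]
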